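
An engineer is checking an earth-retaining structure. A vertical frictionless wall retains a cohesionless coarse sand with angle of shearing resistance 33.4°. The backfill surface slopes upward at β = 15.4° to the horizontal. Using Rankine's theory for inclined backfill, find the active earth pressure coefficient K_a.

K_a = cos β · (cos β − √(cos²β − cos²φ)) / (cos β + √(cos²β − cos²φ)).
cos β = 0.9641, cos φ = 0.8348, √(cos²β − cos²φ) = 0.4822.
K_a = 0.9641 × (0.9641 − 0.4822)/(0.9641 + 0.4822) = 0.3212.

0.321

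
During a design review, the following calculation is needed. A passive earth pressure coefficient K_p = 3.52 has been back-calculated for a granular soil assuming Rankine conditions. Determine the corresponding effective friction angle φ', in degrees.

K_p = (1+sin φ)/(1−sin φ) ⇒ sin φ = (K_p − 1)/(K_p + 1) = 0.5575.
φ = arcsin(0.5575) = 33.88°.

33.9°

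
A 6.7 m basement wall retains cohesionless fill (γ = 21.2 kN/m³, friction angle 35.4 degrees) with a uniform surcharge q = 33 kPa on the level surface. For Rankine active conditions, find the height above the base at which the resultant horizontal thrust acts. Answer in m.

2.59 m

K_a = 0.2664.
Triangular part P₁ = ½K_aγH² = 126.8 at H/3 = 2.233 m; rectangular part P₂ = K_a q H = 58.90 at H/2 = 3.350 m.
ȳ = (P₁·2.233 + P₂·3.350)/(P₁+P₂) = 2.588 m.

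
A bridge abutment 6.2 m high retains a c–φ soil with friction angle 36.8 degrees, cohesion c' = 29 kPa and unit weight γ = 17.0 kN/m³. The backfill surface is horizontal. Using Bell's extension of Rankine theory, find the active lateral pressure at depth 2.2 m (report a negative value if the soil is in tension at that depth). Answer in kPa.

K_a = (1 − sin φ)/(1 + sin φ) = 0.2508.
σ_a = K_a γ z − 2c√K_a = 0.2508×17.0×2.2 − 2×29×0.5008 = -19.67 kPa.

-19.7 kPa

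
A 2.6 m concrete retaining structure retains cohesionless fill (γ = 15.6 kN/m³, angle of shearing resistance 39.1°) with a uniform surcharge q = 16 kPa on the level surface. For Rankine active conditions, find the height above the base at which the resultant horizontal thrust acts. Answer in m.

K_a = 0.2265.
Triangular part P₁ = ½K_aγH² = 11.94 at H/3 = 0.8667 m; rectangular part P₂ = K_a q H = 9.422 at H/2 = 1.300 m.
ȳ = (P₁·0.8667 + P₂·1.300)/(P₁+P₂) = 1.058 m.

1.06 m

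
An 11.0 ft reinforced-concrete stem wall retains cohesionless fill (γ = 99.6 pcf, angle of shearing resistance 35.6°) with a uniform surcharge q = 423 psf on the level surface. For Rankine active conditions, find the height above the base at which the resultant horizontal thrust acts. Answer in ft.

4.47 ft

K_a = 0.2641.
Triangular part P₁ = ½K_aγH² = 1592 at H/3 = 3.667 ft; rectangular part P₂ = K_a q H = 1229 at H/2 = 5.500 ft.
ȳ = (P₁·3.667 + P₂·5.500)/(P₁+P₂) = 4.465 ft.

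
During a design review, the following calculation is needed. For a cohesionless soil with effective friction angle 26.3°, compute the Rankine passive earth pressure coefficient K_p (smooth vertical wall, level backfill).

2.59

K_p = (1 + sin φ)/(1 − sin φ) = tan²(45° + 26.3°/2) = 2.591.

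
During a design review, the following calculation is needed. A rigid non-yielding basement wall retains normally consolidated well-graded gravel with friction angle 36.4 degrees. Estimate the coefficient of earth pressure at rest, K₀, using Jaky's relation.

K₀ = 1 − sin φ' = 1 − sin 36.4° = 0.4066.

0.407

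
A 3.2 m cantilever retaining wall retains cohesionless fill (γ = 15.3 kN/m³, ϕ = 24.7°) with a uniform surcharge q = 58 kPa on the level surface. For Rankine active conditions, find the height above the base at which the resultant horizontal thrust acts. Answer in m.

K_a = 0.4106.
Triangular part P₁ = ½K_aγH² = 32.16 at H/3 = 1.067 m; rectangular part P₂ = K_a q H = 76.20 at H/2 = 1.600 m.
ȳ = (P₁·1.067 + P₂·1.600)/(P₁+P₂) = 1.442 m.

1.44 m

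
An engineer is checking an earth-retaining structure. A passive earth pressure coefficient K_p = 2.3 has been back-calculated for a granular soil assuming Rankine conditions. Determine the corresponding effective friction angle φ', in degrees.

K_p = (1+sin φ)/(1−sin φ) ⇒ sin φ = (K_p − 1)/(K_p + 1) = 0.3939.
φ = arcsin(0.3939) = 23.20°.

23.2°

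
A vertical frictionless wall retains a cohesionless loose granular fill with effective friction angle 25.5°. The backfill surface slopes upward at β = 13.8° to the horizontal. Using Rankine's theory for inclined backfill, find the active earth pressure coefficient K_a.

0.448

K_a = cos β · (cos β − √(cos²β − cos²φ)) / (cos β + √(cos²β − cos²φ)).
cos β = 0.9711, cos φ = 0.9026, √(cos²β − cos²φ) = 0.3584.
K_a = 0.9711 × (0.9711 − 0.3584)/(0.9711 + 0.3584) = 0.4476.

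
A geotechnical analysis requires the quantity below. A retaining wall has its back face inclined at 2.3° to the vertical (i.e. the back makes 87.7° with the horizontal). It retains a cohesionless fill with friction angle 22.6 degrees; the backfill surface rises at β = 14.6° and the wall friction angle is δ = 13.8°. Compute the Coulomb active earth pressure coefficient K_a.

K_a = sin²(α+φ) / [sin²α · sin(α−δ) · (1 + √{sin(φ+δ)sin(φ−β) / (sin(α−δ)sin(α+β))})²].
With α = 87.7°, φ = 22.6°, δ = 13.8°, β = 14.6°: K_a = 0.5455.

0.545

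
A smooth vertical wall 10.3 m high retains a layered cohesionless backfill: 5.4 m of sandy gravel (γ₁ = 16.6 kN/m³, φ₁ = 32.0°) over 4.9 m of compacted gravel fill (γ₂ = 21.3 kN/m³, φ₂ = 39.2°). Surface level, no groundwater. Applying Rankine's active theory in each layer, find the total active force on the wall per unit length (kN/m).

231 kN/m

K_a1 = tan²(45°−32.0°/2) = 0.3073; K_a2 = tan²(45°−39.2°/2) = 0.2255.
Layer 1: σ at base = K_a1 γ₁ h₁ = 27.54 kPa; P₁ = ½×27.54×5.4 = 74.37.
Layer 2: σ_v at top = γ₁h₁ = 89.64; σ_h top = K_a2×89.64 = 20.21; σ_h base = K_a2×(89.64+21.3×4.9) = 43.74.
P₂ = ½(20.21+43.74)×4.9 = 156.7. Total P_a = 74.37+156.7 = 231.1 kN/m.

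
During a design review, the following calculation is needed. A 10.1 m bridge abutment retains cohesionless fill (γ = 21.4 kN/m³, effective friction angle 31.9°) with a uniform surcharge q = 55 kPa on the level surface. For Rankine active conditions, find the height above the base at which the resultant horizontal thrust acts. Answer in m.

3.93 m

K_a = 0.3085.
Triangular part P₁ = ½K_aγH² = 336.8 at H/3 = 3.367 m; rectangular part P₂ = K_a q H = 171.4 at H/2 = 5.050 m.
ȳ = (P₁·3.367 + P₂·5.050)/(P₁+P₂) = 3.934 m.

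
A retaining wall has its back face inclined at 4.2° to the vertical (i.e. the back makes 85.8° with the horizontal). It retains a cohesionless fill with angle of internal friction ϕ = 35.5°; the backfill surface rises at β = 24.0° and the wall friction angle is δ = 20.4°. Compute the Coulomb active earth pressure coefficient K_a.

K_a = sin²(α+φ) / [sin²α · sin(α−δ) · (1 + √{sin(φ+δ)sin(φ−β) / (sin(α−δ)sin(α+β))})²].
With α = 85.8°, φ = 35.5°, δ = 20.4°, β = 24.0°: K_a = 0.3897.

0.390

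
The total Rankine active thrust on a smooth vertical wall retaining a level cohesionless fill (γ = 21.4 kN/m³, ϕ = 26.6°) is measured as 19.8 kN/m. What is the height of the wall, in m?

K_a = 0.3814. P_a = ½ K_a γ H² ⇒ H = √(2P_a/(K_a γ)).
H = √(2×19.8/(0.3814×21.4)) = 2.203 m.

2.20 m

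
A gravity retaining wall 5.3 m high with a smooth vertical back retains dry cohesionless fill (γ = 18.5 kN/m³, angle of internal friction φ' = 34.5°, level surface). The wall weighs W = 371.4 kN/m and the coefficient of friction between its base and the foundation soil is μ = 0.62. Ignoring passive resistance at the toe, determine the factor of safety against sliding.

3.20

K_a = tan²(45° − 34.5°/2) = 0.2768.
P_a = ½K_aγH² = 0.5×0.2768×18.5×5.3² = 71.92 kN/m, acting at H/3 = 1.767 m above the base.
FS_sliding = μW / P_a = 0.62×371.4 / 71.92 = 3.202.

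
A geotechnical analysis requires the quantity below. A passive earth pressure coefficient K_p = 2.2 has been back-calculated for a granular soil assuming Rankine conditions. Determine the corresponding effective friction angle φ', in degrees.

K_p = (1+sin φ)/(1−sin φ) ⇒ sin φ = (K_p − 1)/(K_p + 1) = 0.3750.
φ = arcsin(0.3750) = 22.02°.

22.0°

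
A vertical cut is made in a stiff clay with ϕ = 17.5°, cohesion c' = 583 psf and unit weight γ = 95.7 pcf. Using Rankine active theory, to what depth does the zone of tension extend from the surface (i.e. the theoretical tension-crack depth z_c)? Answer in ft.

K_a = tan²(45° − 17.5°/2) = 0.5376; √K_a = 0.7332.
The active pressure is zero where K_a γ z = 2c√K_a, so z_c = 2c/(γ√K_a) = 2×583/(95.7×0.7332) = 16.62 ft.

16.6 ft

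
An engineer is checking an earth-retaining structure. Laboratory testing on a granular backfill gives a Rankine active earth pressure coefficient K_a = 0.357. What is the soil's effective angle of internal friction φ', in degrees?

28.3°

K_a = tan²(45° − φ/2) ⇒ 45° − φ/2 = arctan(√0.357) = 30.86°.
φ = 2(45° − 30.86°) = 28.28°.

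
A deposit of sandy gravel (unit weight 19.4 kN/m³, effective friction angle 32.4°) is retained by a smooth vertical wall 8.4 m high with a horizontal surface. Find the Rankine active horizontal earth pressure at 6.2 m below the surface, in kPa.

K_a = (1 − sin φ)/(1 + sin φ) = 0.3022.
σ_h = K_a γ z = 0.3022 × 19.4 × 6.2 = 36.35 kPa.

36.4 kPa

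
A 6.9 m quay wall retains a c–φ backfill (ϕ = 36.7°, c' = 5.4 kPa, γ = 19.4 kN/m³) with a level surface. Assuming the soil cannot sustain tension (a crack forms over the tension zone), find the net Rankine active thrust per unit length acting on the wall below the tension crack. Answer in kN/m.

81.9 kN/m

K_a = 0.2519; √K_a = 0.5019.
Tension-crack depth z_c = 2c/(γ√K_a) = 2×5.4/(19.4×0.5019) = 1.109 m.
σ_a at base = K_a γ H − 2c√K_a = 0.2519×19.4×6.9 − 2×5.4×0.5019 = 28.29 kPa.
P_a = ½ × 28.29 × (H − z_c) = 0.5×28.29×5.791 = 81.92 kN/m.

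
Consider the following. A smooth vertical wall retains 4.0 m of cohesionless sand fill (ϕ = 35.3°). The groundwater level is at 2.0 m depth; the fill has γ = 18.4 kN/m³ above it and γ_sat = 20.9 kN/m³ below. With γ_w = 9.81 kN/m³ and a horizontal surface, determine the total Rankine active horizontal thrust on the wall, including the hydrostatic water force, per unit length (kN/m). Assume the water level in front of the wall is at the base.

55.1 kN/m

K_a = tan²(45° − φ/2) = 0.2675.
γ' = 20.9 − 9.81 = 11.09 kN/m³. Depth below WT = 2.0 m.
σ'_h at WT = K_a γ d_w = 9.846 kPa; at base = 9.846 + K_a γ' × 2.0 = 15.78 kPa.
P₁ (0–2.0 m) = ½×9.846×2.0 = 9.846. P₂ (2.0–4.0 m) = ½(9.846+15.78)×2.0 = 25.63.
P_w = ½ γ_w h₂² = 0.5×9.81×2.0² = 19.62. Total = 9.846+25.63+19.62 = 55.09 kN/m.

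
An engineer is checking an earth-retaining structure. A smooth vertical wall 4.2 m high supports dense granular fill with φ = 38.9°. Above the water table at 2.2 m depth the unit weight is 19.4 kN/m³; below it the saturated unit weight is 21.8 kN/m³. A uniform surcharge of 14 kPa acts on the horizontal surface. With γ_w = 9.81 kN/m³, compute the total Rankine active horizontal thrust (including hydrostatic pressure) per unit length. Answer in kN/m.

68.8 kN/m

K_a = tan²(45° − φ/2) = 0.2285.
γ' = 21.8 − 9.81 = 11.99 kN/m³. h₂ = H − d_w = 2.0 m.
σ'_h: at surface K_a·q = 3.199; at WT K_a(q+γd_w) = 12.95; at base K_a(q+γd_w+γ'h₂) = 18.43 kPa.
P₁ = ½(3.199+12.95)×2.2 = 17.77; P₂ = ½(12.95+18.43)×2.0 = 31.39; P_w = ½γ_w h₂² = 19.62.
Total = 17.77+31.39+19.62 = 68.77 kN/m.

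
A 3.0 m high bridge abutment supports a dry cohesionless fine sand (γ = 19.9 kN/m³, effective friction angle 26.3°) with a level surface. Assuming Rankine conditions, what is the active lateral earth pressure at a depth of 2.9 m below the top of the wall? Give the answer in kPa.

22.3 kPa

K_a = (1 − sin φ)/(1 + sin φ) = 0.3859.
σ_h = K_a γ z = 0.3859 × 19.9 × 2.9 = 22.27 kPa.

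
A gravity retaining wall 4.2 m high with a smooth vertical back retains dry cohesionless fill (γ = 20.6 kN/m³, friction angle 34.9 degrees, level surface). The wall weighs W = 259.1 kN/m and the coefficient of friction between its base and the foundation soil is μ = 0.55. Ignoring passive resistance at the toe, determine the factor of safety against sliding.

K_a = tan²(45° − 34.9°/2) = 0.2721.
P_a = ½K_aγH² = 0.5×0.2721×20.6×4.2² = 49.45 kN/m, acting at H/3 = 1.400 m above the base.
FS_sliding = μW / P_a = 0.55×259.1 / 49.45 = 2.882.

2.88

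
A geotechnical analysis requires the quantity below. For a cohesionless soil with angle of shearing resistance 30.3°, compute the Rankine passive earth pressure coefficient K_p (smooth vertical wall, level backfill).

K_p = (1 + sin φ)/(1 − sin φ) = tan²(45° + 30.3°/2) = 3.037.

3.04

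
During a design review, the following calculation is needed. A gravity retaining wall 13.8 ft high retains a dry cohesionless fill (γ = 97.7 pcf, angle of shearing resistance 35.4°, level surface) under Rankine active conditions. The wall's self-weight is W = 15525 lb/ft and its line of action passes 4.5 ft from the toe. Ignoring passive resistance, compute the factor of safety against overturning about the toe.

6.13

K_a = tan²(45° − 35.4°/2) = 0.2664.
P_a = ½K_aγH² = 0.5×0.2664×97.7×13.8² = 2478 lb/ft, acting at H/3 = 4.600 ft above the base.
Overturning moment M_o = P_a × H/3 = 2478 × 4.600 = 11400.
Resisting moment M_r = W × 4.5 = 15525 × 4.5 = 69860.
FS_overturning = M_r/M_o = 69860/11400 = 6.128.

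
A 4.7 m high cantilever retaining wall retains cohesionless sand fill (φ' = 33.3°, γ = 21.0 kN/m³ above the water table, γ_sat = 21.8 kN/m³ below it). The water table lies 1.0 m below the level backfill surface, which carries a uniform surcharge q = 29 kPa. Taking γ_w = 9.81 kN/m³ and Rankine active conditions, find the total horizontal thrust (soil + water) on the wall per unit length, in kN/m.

156 kN/m

K_a = tan²(45° − φ/2) = 0.2911.
γ' = 21.8 − 9.81 = 11.99 kN/m³. h₂ = H − d_w = 3.7 m.
σ'_h: at surface K_a·q = 8.443; at WT K_a(q+γd_w) = 14.56; at base K_a(q+γd_w+γ'h₂) = 27.47 kPa.
P₁ = ½(8.443+14.56)×1.0 = 11.50; P₂ = ½(14.56+27.47)×3.7 = 77.75; P_w = ½γ_w h₂² = 67.15.
Total = 11.50+77.75+67.15 = 156.4 kN/m.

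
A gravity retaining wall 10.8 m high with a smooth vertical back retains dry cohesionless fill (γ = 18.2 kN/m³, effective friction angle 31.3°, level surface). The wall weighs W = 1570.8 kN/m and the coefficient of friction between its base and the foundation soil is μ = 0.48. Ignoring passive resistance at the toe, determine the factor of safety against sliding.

2.25

K_a = tan²(45° − 31.3°/2) = 0.3162.
P_a = ½K_aγH² = 0.5×0.3162×18.2×10.8² = 335.6 kN/m, acting at H/3 = 3.600 m above the base.
FS_sliding = μW / P_a = 0.48×1570.8 / 335.6 = 2.246.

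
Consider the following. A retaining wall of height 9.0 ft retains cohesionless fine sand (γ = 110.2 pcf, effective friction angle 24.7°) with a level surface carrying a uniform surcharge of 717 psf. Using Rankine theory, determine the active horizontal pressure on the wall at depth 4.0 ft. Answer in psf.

K_a = (1 − sin φ)/(1 + sin φ) = 0.4106.
σ_v = γz + q = 110.2 × 4.0 + 717 = 1158 psf.
σ_h = K_a σ_v = 0.4106 × 1158 = 475.4 psf.

475 psf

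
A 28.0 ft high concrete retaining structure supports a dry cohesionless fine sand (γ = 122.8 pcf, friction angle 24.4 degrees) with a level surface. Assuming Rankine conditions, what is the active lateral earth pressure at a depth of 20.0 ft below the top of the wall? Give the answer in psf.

1020 psf

K_a = (1 − sin φ)/(1 + sin φ) = 0.4153.
σ_h = K_a γ z = 0.4153 × 122.8 × 20.0 = 1020 psf.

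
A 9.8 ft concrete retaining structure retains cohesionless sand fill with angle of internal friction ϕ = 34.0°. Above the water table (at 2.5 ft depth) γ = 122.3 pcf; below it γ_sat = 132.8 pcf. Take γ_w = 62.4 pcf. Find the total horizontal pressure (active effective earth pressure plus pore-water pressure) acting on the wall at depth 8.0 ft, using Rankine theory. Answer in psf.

539 psf

K_a = (1 − sin φ)/(1 + sin φ) = 0.2827.
γ' = 132.8 − 62.4 = 70.40 pcf.
Effective vertical stress at 8.0 ft: σ'_v = 122.3×2.5 + 70.40×5.50 = 693.0 psf.
σ'_h = K_a σ'_v = 0.2827 × 693.0 = 195.9 psf; u = γ_w × 5.50 = 343.2 psf.
Total σ_h = 195.9 + 343.2 = 539.1 psf.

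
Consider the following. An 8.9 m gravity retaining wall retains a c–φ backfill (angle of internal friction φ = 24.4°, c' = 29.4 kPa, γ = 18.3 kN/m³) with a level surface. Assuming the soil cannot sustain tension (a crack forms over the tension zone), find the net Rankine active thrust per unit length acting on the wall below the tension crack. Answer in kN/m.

58.2 kN/m

K_a = 0.4153; √K_a = 0.6445.
Tension-crack depth z_c = 2c/(γ√K_a) = 2×29.4/(18.3×0.6445) = 4.986 m.
σ_a at base = K_a γ H − 2c√K_a = 0.4153×18.3×8.9 − 2×29.4×0.6445 = 29.75 kPa.
P_a = ½ × 29.75 × (H − z_c) = 0.5×29.75×3.914 = 58.22 kN/m.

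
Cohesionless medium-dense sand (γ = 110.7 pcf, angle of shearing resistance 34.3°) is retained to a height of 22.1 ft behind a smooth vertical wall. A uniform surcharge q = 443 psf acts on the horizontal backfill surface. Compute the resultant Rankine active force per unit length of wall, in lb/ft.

10300 lb/ft

K_a = tan²(45° − φ/2) = 0.2792.
Soil triangle: ½ K_a γ H² = 0.5×0.2792×110.7×22.1² = 7547 lb/ft.
Surcharge rectangle: K_a q H = 0.2792×443×22.1 = 2733 lb/ft.
Total = 7547 + 2733 = 10280 lb/ft.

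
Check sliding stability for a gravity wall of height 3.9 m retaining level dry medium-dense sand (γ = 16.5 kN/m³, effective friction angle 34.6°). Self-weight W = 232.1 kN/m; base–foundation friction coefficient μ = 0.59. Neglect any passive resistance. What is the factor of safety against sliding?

K_a = tan²(45° − 34.6°/2) = 0.2756.
P_a = ½K_aγH² = 0.5×0.2756×16.5×3.9² = 34.59 kN/m, acting at H/3 = 1.300 m above the base.
FS_sliding = μW / P_a = 0.59×232.1 / 34.59 = 3.959.

3.96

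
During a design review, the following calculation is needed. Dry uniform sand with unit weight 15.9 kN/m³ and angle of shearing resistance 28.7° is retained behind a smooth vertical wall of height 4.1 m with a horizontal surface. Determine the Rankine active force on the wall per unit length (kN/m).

46.9 kN/m

K_a = tan²(45° − φ/2) = 0.3511.
P_a = ½ K_a γ H² = 0.5 × 0.3511 × 15.9 × 4.1² = 46.93 kN/m.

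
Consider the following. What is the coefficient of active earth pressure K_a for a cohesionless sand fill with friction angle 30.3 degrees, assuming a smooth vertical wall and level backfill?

K_a = (1 − sin φ)/(1 + sin φ) = (1 − sin 30.3°)/(1 + sin 30.3°) = 0.3293.

0.329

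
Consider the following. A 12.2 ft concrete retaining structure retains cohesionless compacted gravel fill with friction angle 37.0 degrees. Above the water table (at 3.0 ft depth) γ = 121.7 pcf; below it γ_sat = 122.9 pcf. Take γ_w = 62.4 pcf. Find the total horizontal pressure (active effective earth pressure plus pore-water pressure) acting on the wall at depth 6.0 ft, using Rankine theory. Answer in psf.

K_a = (1 − sin φ)/(1 + sin φ) = 0.2486.
γ' = 122.9 − 62.4 = 60.50 pcf.
Effective vertical stress at 6.0 ft: σ'_v = 121.7×3.0 + 60.50×3.00 = 546.6 psf.
σ'_h = K_a σ'_v = 0.2486 × 546.6 = 135.9 psf; u = γ_w × 3.00 = 187.2 psf.
Total σ_h = 135.9 + 187.2 = 323.1 psf.

323 psf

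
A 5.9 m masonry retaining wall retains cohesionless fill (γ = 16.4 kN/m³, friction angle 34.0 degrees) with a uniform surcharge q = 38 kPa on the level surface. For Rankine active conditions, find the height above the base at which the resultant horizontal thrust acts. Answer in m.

2.40 m

K_a = 0.2827.
Triangular part P₁ = ½K_aγH² = 80.70 at H/3 = 1.967 m; rectangular part P₂ = K_a q H = 63.38 at H/2 = 2.950 m.
ȳ = (P₁·1.967 + P₂·2.950)/(P₁+P₂) = 2.399 m.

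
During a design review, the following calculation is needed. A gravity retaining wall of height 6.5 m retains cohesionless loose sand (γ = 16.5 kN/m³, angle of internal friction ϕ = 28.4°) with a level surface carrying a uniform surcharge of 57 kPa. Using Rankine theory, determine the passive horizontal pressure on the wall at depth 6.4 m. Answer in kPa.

K_p = (1 + sin φ)/(1 − sin φ) = 2.814.
σ_v = γz + q = 16.5 × 6.4 + 57 = 162.6 kPa.
σ_h = K_p σ_v = 2.814 × 162.6 = 457.6 kPa.

458 kPa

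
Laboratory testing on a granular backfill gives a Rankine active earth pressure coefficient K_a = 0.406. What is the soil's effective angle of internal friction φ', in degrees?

K_a = tan²(45° − φ/2) ⇒ 45° − φ/2 = arctan(√0.406) = 32.50°.
φ = 2(45° − 32.50°) = 24.99°.

25.0°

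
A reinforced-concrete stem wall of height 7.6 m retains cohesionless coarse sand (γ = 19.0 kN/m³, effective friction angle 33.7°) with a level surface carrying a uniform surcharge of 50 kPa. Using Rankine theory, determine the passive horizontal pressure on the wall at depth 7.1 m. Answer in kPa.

K_p = (1 + sin φ)/(1 − sin φ) = 3.493.
σ_v = γz + q = 19.0 × 7.1 + 50 = 184.9 kPa.
σ_h = K_p σ_v = 3.493 × 184.9 = 645.8 kPa.

646 kPa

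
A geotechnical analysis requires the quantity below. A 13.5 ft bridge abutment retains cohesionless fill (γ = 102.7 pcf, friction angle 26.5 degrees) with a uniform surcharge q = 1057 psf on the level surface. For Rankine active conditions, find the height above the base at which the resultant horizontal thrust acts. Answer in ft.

5.86 ft

K_a = 0.3829.
Triangular part P₁ = ½K_aγH² = 3584 at H/3 = 4.500 ft; rectangular part P₂ = K_a q H = 5464 at H/2 = 6.750 ft.
ȳ = (P₁·4.500 + P₂·6.750)/(P₁+P₂) = 5.859 ft.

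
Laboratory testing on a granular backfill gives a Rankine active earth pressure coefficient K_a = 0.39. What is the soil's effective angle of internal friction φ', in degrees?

K_a = tan²(45° − φ/2) ⇒ 45° − φ/2 = arctan(√0.39) = 31.98°.
φ = 2(45° − 31.98°) = 26.03°.

26.0°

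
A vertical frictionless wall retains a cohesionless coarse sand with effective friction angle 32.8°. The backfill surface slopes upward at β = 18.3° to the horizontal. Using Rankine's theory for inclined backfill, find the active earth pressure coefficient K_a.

0.347

K_a = cos β · (cos β − √(cos²β − cos²φ)) / (cos β + √(cos²β − cos²φ)).
cos β = 0.9494, cos φ = 0.8406, √(cos²β − cos²φ) = 0.4414.
K_a = 0.9494 × (0.9494 − 0.4414)/(0.9494 + 0.4414) = 0.3468.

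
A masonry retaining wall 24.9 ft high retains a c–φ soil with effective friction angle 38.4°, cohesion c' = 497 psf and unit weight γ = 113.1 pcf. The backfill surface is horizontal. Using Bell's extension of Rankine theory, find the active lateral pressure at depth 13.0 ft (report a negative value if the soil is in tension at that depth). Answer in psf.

K_a = (1 − sin φ)/(1 + sin φ) = 0.2337.
σ_a = K_a γ z − 2c√K_a = 0.2337×113.1×13.0 − 2×497×0.4834 = -136.9 psf.

-137 psf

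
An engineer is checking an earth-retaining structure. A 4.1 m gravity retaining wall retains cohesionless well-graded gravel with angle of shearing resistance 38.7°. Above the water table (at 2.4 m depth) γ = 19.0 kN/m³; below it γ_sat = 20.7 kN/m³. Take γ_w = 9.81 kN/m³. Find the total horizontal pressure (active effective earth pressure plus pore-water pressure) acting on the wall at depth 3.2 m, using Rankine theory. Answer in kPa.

20.4 kPa

K_a = (1 − sin φ)/(1 + sin φ) = 0.2306.
γ' = 20.7 − 9.81 = 10.89 kN/m³.
Effective vertical stress at 3.2 m: σ'_v = 19.0×2.4 + 10.89×0.800 = 54.31 kPa.
σ'_h = K_a σ'_v = 0.2306 × 54.31 = 12.52 kPa; u = γ_w × 0.800 = 7.848 kPa.
Total σ_h = 12.52 + 7.848 = 20.37 kPa.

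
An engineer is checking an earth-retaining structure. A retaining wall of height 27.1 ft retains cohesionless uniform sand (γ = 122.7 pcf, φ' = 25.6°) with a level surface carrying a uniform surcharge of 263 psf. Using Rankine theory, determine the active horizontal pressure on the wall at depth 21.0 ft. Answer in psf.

K_a = (1 − sin φ)/(1 + sin φ) = 0.3966.
σ_v = γz + q = 122.7 × 21.0 + 263 = 2840 psf.
σ_h = K_a σ_v = 0.3966 × 2840 = 1126 psf.

1130 psf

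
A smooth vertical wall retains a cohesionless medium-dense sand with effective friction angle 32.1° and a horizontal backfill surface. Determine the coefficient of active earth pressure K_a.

0.306

K_a = (1 − sin φ)/(1 + sin φ) = (1 − sin 32.1°)/(1 + sin 32.1°) = 0.3060.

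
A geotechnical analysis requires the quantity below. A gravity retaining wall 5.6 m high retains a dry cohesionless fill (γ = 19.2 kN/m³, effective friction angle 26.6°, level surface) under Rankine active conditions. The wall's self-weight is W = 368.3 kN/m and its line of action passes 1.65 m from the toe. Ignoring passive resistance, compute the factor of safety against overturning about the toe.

K_a = tan²(45° − 26.6°/2) = 0.3814.
P_a = ½K_aγH² = 0.5×0.3814×19.2×5.6² = 114.8 kN/m, acting at H/3 = 1.867 m above the base.
Overturning moment M_o = P_a × H/3 = 114.8 × 1.867 = 214.4.
Resisting moment M_r = W × 1.65 = 368.3 × 1.65 = 607.7.
FS_overturning = M_r/M_o = 607.7/214.4 = 2.835.

2.83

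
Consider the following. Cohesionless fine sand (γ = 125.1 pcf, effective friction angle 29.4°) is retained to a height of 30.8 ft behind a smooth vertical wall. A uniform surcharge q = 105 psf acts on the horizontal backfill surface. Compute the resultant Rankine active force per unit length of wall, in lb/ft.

21400 lb/ft

K_a = tan²(45° − φ/2) = 0.3415.
Soil triangle: ½ K_a γ H² = 0.5×0.3415×125.1×30.8² = 20260 lb/ft.
Surcharge rectangle: K_a q H = 0.3415×105×30.8 = 1104 lb/ft.
Total = 20260 + 1104 = 21370 lb/ft.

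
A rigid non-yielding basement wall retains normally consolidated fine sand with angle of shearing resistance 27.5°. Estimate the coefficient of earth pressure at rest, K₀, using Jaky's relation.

K₀ = 1 − sin φ' = 1 − sin 27.5° = 0.5383.

0.538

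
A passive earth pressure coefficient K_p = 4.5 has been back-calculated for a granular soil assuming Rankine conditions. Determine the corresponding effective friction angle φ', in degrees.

39.5°

K_p = (1+sin φ)/(1−sin φ) ⇒ sin φ = (K_p − 1)/(K_p + 1) = 0.6364.
φ = arcsin(0.6364) = 39.52°.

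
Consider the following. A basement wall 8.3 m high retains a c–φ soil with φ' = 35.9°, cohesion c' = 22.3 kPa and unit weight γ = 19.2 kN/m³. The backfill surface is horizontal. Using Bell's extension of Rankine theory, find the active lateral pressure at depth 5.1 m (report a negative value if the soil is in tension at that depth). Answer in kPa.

2.76 kPa

K_a = (1 − sin φ)/(1 + sin φ) = 0.2607.
σ_a = K_a γ z − 2c√K_a = 0.2607×19.2×5.1 − 2×22.3×0.5106 = 2.758 kPa.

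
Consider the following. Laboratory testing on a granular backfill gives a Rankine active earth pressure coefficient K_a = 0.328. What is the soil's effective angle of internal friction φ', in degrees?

K_a = tan²(45° − φ/2) ⇒ 45° − φ/2 = arctan(√0.328) = 29.80°.
φ = 2(45° − 29.80°) = 30.40°.

30.4°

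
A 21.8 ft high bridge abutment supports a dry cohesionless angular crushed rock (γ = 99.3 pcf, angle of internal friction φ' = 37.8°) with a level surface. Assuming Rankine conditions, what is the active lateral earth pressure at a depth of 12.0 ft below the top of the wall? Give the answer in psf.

K_a = (1 − sin φ)/(1 + sin φ) = 0.2400.
σ_h = K_a γ z = 0.2400 × 99.3 × 12.0 = 286.0 psf.

286 psf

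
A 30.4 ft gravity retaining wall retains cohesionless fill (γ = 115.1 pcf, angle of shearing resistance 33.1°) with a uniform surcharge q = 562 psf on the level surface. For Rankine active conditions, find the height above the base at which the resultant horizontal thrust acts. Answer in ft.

11.4 ft

K_a = 0.2936.
Triangular part P₁ = ½K_aγH² = 15610 at H/3 = 10.13 ft; rectangular part P₂ = K_a q H = 5016 at H/2 = 15.20 ft.
ȳ = (P₁·10.13 + P₂·15.20)/(P₁+P₂) = 11.37 ft.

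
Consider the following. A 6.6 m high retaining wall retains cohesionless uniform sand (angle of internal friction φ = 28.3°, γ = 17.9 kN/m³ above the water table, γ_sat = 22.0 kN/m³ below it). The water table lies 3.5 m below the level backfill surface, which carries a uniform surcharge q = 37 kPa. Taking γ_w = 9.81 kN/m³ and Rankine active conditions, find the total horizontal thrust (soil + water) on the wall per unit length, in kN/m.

K_a = tan²(45° − φ/2) = 0.3568.
γ' = 22.0 − 9.81 = 12.19 kN/m³. h₂ = H − d_w = 3.1 m.
σ'_h: at surface K_a·q = 13.20; at WT K_a(q+γd_w) = 35.55; at base K_a(q+γd_w+γ'h₂) = 49.03 kPa.
P₁ = ½(13.20+35.55)×3.5 = 85.32; P₂ = ½(35.55+49.03)×3.1 = 131.1; P_w = ½γ_w h₂² = 47.14.
Total = 85.32+131.1+47.14 = 263.6 kN/m.

264 kN/m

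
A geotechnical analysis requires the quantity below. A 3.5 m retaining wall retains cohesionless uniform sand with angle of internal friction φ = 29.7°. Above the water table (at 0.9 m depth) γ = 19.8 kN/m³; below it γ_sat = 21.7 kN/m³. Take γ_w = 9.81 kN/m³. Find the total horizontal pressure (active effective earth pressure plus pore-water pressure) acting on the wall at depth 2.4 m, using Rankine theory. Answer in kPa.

K_a = (1 − sin φ)/(1 + sin φ) = 0.3374.
γ' = 21.7 − 9.81 = 11.89 kN/m³.
Effective vertical stress at 2.4 m: σ'_v = 19.8×0.9 + 11.89×1.50 = 35.66 kPa.
σ'_h = K_a σ'_v = 0.3374 × 35.66 = 12.03 kPa; u = γ_w × 1.50 = 14.71 kPa.
Total σ_h = 12.03 + 14.71 = 26.74 kPa.

26.7 kPa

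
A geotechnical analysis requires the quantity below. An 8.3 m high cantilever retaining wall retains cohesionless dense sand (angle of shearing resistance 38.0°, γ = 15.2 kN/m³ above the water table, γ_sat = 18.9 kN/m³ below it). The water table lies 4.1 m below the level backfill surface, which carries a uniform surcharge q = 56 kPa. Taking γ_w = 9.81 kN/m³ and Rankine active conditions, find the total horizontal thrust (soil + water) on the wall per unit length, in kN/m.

K_a = tan²(45° − φ/2) = 0.2379.
γ' = 18.9 − 9.81 = 9.090 kN/m³. h₂ = H − d_w = 4.2 m.
σ'_h: at surface K_a·q = 13.32; at WT K_a(q+γd_w) = 28.15; at base K_a(q+γd_w+γ'h₂) = 37.23 kPa.
P₁ = ½(13.32+28.15)×4.1 = 85.01; P₂ = ½(28.15+37.23)×4.2 = 137.3; P_w = ½γ_w h₂² = 86.52.
Total = 85.01+137.3+86.52 = 308.8 kN/m.

309 kN/m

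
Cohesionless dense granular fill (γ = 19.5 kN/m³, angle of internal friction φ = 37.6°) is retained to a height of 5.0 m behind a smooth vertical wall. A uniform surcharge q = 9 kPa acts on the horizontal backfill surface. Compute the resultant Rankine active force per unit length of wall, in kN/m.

K_a = tan²(45° − φ/2) = 0.2421.
Soil triangle: ½ K_a γ H² = 0.5×0.2421×19.5×5.0² = 59.02 kN/m.
Surcharge rectangle: K_a q H = 0.2421×9×5.0 = 10.90 kN/m.
Total = 59.02 + 10.90 = 69.91 kN/m.

69.9 kN/m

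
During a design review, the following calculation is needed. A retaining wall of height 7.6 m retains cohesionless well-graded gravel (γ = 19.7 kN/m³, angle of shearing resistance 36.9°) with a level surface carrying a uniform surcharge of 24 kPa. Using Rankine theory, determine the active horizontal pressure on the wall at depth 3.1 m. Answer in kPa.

21.2 kPa

K_a = (1 − sin φ)/(1 + sin φ) = 0.2497.
σ_v = γz + q = 19.7 × 3.1 + 24 = 85.07 kPa.
σ_h = K_a σ_v = 0.2497 × 85.07 = 21.24 kPa.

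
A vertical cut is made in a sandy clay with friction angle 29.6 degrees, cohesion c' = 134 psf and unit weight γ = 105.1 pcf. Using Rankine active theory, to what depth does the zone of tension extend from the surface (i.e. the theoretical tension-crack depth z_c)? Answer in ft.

K_a = tan²(45° − 29.6°/2) = 0.3387; √K_a = 0.5820.
The active pressure is zero where K_a γ z = 2c√K_a, so z_c = 2c/(γ√K_a) = 2×134/(105.1×0.5820) = 4.381 ft.

4.38 ft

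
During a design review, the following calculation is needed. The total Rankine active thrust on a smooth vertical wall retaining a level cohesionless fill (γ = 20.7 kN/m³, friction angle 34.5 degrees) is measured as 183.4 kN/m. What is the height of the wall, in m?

K_a = 0.2768. P_a = ½ K_a γ H² ⇒ H = √(2P_a/(K_a γ)).
H = √(2×183.4/(0.2768×20.7)) = 8.001 m.

8.00 m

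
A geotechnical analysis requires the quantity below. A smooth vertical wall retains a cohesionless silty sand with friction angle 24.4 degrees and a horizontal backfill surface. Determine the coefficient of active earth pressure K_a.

0.415

K_a = (1 − sin φ)/(1 + sin φ) = (1 − sin 24.4°)/(1 + sin 24.4°) = 0.4153.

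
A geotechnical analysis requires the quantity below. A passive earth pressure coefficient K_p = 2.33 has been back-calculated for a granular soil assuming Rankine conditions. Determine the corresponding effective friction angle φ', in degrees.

K_p = (1+sin φ)/(1−sin φ) ⇒ sin φ = (K_p − 1)/(K_p + 1) = 0.3994.
φ = arcsin(0.3994) = 23.54°.

23.5°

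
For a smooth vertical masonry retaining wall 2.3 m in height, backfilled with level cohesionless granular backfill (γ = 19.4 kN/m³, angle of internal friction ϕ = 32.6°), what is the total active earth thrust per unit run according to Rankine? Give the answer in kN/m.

K_a = tan²(45° − φ/2) = 0.2997.
P_a = ½ K_a γ H² = 0.5 × 0.2997 × 19.4 × 2.3² = 15.38 kN/m.

15.4 kN/m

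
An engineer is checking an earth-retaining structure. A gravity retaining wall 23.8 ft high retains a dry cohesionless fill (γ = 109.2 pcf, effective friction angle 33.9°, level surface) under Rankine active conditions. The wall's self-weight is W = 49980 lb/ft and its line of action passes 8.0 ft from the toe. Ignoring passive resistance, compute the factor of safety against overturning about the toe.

5.74

K_a = tan²(45° − 33.9°/2) = 0.2839.
P_a = ½K_aγH² = 0.5×0.2839×109.2×23.8² = 8781 lb/ft, acting at H/3 = 7.933 ft above the base.
Overturning moment M_o = P_a × H/3 = 8781 × 7.933 = 69660.
Resisting moment M_r = W × 8.0 = 49980 × 8.0 = 399800.
FS_overturning = M_r/M_o = 399800/69660 = 5.740.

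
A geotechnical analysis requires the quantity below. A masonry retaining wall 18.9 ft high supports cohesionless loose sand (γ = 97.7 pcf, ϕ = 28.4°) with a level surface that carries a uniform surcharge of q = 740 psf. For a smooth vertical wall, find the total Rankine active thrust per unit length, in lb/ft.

K_a = tan²(45° − φ/2) = 0.3554.
Soil triangle: ½ K_a γ H² = 0.5×0.3554×97.7×18.9² = 6201 lb/ft.
Surcharge rectangle: K_a q H = 0.3554×740×18.9 = 4970 lb/ft.
Total = 6201 + 4970 = 11170 lb/ft.

11200 lb/ft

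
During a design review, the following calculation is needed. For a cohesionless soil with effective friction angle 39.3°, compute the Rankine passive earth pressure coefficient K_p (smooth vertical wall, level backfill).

K_p = (1 + sin φ)/(1 − sin φ) = tan²(45° + 39.3°/2) = 4.455.

4.46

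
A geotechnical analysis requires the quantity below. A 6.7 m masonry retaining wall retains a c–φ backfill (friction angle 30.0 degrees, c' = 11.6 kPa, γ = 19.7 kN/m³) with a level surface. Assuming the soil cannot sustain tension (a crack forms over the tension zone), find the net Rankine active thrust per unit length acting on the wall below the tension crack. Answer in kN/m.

K_a = 0.3333; √K_a = 0.5774.
Tension-crack depth z_c = 2c/(γ√K_a) = 2×11.6/(19.7×0.5774) = 2.040 m.
σ_a at base = K_a γ H − 2c√K_a = 0.3333×19.7×6.7 − 2×11.6×0.5774 = 30.60 kPa.
P_a = ½ × 30.60 × (H − z_c) = 0.5×30.60×4.660 = 71.31 kN/m.

71.3 kN/m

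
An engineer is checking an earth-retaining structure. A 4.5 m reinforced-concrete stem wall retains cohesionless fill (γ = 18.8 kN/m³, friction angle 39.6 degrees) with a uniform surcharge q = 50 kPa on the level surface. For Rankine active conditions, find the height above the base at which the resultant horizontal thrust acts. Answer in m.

1.91 m

K_a = 0.2214.
Triangular part P₁ = ½K_aγH² = 42.15 at H/3 = 1.500 m; rectangular part P₂ = K_a q H = 49.82 at H/2 = 2.250 m.
ȳ = (P₁·1.500 + P₂·2.250)/(P₁+P₂) = 1.906 m.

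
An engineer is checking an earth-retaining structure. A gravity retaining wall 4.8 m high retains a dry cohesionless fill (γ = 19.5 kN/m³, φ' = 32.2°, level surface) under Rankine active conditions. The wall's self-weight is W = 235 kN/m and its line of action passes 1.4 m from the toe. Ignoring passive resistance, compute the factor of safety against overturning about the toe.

K_a = tan²(45° − 32.2°/2) = 0.3047.
P_a = ½K_aγH² = 0.5×0.3047×19.5×4.8² = 68.46 kN/m, acting at H/3 = 1.600 m above the base.
Overturning moment M_o = P_a × H/3 = 68.46 × 1.600 = 109.5.
Resisting moment M_r = W × 1.4 = 235 × 1.4 = 329.0.
FS_overturning = M_r/M_o = 329.0/109.5 = 3.004.

3.00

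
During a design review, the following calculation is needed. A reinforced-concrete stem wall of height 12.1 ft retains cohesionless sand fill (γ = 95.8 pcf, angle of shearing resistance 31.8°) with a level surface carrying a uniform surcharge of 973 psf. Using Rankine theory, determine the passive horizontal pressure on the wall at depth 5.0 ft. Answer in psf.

4690 psf

K_p = (1 + sin φ)/(1 − sin φ) = 3.228.
σ_v = γz + q = 95.8 × 5.0 + 973 = 1452 psf.
σ_h = K_p σ_v = 3.228 × 1452 = 4687 psf.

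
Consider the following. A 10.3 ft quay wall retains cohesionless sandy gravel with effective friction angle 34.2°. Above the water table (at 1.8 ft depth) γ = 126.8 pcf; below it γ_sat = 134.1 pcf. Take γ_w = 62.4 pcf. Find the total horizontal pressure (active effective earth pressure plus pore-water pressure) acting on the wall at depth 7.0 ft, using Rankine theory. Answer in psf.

493 psf

K_a = (1 − sin φ)/(1 + sin φ) = 0.2803.
γ' = 134.1 − 62.4 = 71.70 pcf.
Effective vertical stress at 7.0 ft: σ'_v = 126.8×1.8 + 71.70×5.20 = 601.1 psf.
σ'_h = K_a σ'_v = 0.2803 × 601.1 = 168.5 psf; u = γ_w × 5.20 = 324.5 psf.
Total σ_h = 168.5 + 324.5 = 493.0 psf.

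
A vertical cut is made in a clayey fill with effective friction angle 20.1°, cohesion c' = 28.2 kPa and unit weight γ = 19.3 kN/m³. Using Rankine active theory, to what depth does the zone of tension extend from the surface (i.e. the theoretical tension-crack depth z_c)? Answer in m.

4.18 m

K_a = tan²(45° − 20.1°/2) = 0.4885; √K_a = 0.6989.
The active pressure is zero where K_a γ z = 2c√K_a, so z_c = 2c/(γ√K_a) = 2×28.2/(19.3×0.6989) = 4.181 m.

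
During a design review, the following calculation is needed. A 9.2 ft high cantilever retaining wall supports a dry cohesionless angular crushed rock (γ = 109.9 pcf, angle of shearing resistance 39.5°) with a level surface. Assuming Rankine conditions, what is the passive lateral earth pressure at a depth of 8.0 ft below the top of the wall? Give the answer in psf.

K_p = (1 + sin φ)/(1 − sin φ) = 4.496.
σ_h = K_p γ z = 4.496 × 109.9 × 8.0 = 3953 psf.

3950 psf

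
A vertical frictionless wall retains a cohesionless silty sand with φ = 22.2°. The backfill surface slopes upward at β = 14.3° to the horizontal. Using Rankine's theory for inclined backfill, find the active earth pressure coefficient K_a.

K_a = cos β · (cos β − √(cos²β − cos²φ)) / (cos β + √(cos²β − cos²φ)).
cos β = 0.9690, cos φ = 0.9259, √(cos²β − cos²φ) = 0.2859.
K_a = 0.9690 × (0.9690 − 0.2859)/(0.9690 + 0.2859) = 0.5275.

0.527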